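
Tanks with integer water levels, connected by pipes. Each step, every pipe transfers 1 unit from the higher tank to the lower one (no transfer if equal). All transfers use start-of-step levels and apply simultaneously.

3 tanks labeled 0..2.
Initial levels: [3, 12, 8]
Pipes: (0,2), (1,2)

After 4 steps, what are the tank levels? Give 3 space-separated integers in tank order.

Answer: 7 8 8

Derivation:
Step 1: flows [2->0,1->2] -> levels [4 11 8]
Step 2: flows [2->0,1->2] -> levels [5 10 8]
Step 3: flows [2->0,1->2] -> levels [6 9 8]
Step 4: flows [2->0,1->2] -> levels [7 8 8]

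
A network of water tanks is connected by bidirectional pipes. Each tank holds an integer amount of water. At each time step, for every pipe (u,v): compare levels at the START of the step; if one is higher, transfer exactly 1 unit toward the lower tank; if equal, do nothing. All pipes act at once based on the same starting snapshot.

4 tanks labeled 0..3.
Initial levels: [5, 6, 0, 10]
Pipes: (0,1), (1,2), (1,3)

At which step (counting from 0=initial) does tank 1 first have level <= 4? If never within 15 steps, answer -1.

Answer: 5

Derivation:
Step 1: flows [1->0,1->2,3->1] -> levels [6 5 1 9]
Step 2: flows [0->1,1->2,3->1] -> levels [5 6 2 8]
Step 3: flows [1->0,1->2,3->1] -> levels [6 5 3 7]
Step 4: flows [0->1,1->2,3->1] -> levels [5 6 4 6]
Step 5: flows [1->0,1->2,1=3] -> levels [6 4 5 6]
Tank 1 first reaches <=4 at step 5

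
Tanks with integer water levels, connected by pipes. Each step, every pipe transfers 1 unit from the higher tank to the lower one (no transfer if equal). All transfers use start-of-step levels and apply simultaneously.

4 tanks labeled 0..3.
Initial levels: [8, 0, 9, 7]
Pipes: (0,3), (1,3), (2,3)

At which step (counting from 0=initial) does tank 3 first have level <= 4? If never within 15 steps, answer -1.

Answer: 6

Derivation:
Step 1: flows [0->3,3->1,2->3] -> levels [7 1 8 8]
Step 2: flows [3->0,3->1,2=3] -> levels [8 2 8 6]
Step 3: flows [0->3,3->1,2->3] -> levels [7 3 7 7]
Step 4: flows [0=3,3->1,2=3] -> levels [7 4 7 6]
Step 5: flows [0->3,3->1,2->3] -> levels [6 5 6 7]
Step 6: flows [3->0,3->1,3->2] -> levels [7 6 7 4]
Tank 3 first reaches <=4 at step 6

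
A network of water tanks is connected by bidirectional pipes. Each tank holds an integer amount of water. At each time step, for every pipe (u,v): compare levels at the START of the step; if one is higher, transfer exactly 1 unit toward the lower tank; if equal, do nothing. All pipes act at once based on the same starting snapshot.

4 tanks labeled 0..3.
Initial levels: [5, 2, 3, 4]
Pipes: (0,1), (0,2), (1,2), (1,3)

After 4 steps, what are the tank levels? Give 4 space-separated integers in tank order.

Step 1: flows [0->1,0->2,2->1,3->1] -> levels [3 5 3 3]
Step 2: flows [1->0,0=2,1->2,1->3] -> levels [4 2 4 4]
Step 3: flows [0->1,0=2,2->1,3->1] -> levels [3 5 3 3]
  -> period-2 cycle: step 3 state = step 1 state
  -> state at step 4: (4-1) mod 2 = 1, same as step 2 -> [4 2 4 4]

Answer: 4 2 4 4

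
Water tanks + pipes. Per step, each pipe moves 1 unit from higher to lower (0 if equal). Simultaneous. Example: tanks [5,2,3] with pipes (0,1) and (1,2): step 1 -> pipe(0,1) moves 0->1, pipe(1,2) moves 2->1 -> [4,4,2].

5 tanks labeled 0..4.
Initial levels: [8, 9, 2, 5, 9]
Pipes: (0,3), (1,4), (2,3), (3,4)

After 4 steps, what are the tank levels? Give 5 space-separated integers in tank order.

Answer: 6 7 6 7 7

Derivation:
Step 1: flows [0->3,1=4,3->2,4->3] -> levels [7 9 3 6 8]
Step 2: flows [0->3,1->4,3->2,4->3] -> levels [6 8 4 7 8]
Step 3: flows [3->0,1=4,3->2,4->3] -> levels [7 8 5 6 7]
Step 4: flows [0->3,1->4,3->2,4->3] -> levels [6 7 6 7 7]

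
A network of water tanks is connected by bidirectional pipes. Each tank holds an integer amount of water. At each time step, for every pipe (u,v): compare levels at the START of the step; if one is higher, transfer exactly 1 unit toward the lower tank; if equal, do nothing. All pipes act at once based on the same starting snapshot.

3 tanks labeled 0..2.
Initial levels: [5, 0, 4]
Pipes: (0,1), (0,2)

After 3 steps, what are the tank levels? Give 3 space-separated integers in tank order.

Step 1: flows [0->1,0->2] -> levels [3 1 5]
Step 2: flows [0->1,2->0] -> levels [3 2 4]
Step 3: flows [0->1,2->0] -> levels [3 3 3]

Answer: 3 3 3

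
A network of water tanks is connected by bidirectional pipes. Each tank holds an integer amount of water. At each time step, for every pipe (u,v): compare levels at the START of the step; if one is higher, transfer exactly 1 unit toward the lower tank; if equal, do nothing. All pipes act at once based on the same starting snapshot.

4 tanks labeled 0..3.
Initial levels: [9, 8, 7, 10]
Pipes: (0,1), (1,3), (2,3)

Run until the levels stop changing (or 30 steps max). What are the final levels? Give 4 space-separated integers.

Step 1: flows [0->1,3->1,3->2] -> levels [8 10 8 8]
Step 2: flows [1->0,1->3,2=3] -> levels [9 8 8 9]
Step 3: flows [0->1,3->1,3->2] -> levels [8 10 9 7]
Step 4: flows [1->0,1->3,2->3] -> levels [9 8 8 9]
  -> period-2 cycle: step 4 state = step 2 state; never stabilizes
  -> state at step 30: (30-2) mod 2 = 0, same as step 2 -> [9 8 8 9]

Answer: 9 8 8 9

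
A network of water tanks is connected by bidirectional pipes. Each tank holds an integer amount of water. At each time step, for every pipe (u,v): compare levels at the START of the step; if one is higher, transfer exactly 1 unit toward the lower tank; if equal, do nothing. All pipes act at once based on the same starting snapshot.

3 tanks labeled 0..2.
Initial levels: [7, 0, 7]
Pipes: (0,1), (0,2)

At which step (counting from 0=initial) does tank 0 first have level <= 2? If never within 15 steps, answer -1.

Step 1: flows [0->1,0=2] -> levels [6 1 7]
Step 2: flows [0->1,2->0] -> levels [6 2 6]
Step 3: flows [0->1,0=2] -> levels [5 3 6]
Step 4: flows [0->1,2->0] -> levels [5 4 5]
Step 5: flows [0->1,0=2] -> levels [4 5 5]
Step 6: flows [1->0,2->0] -> levels [6 4 4]
Step 7: flows [0->1,0->2] -> levels [4 5 5]
  -> period-2 cycle (repeats step 5); tank 0 never drops to <=2
Tank 0 never reaches <=2 within 15 steps

Answer: -1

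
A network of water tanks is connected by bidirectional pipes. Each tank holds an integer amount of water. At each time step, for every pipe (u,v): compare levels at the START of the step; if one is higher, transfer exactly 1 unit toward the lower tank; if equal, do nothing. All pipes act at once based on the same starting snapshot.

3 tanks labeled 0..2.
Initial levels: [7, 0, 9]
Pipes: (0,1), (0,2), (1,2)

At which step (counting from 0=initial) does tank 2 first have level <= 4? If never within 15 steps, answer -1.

Step 1: flows [0->1,2->0,2->1] -> levels [7 2 7]
Step 2: flows [0->1,0=2,2->1] -> levels [6 4 6]
Step 3: flows [0->1,0=2,2->1] -> levels [5 6 5]
Step 4: flows [1->0,0=2,1->2] -> levels [6 4 6]
  -> period-2 cycle (repeats step 2); tank 2 never drops to <=4
Tank 2 never reaches <=4 within 15 steps

Answer: -1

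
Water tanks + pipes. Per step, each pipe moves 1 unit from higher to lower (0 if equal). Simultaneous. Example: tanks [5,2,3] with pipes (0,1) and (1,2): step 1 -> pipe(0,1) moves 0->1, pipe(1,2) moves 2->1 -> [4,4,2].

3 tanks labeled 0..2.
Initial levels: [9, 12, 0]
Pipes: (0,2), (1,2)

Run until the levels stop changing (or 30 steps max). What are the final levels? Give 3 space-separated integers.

Step 1: flows [0->2,1->2] -> levels [8 11 2]
Step 2: flows [0->2,1->2] -> levels [7 10 4]
Step 3: flows [0->2,1->2] -> levels [6 9 6]
Step 4: flows [0=2,1->2] -> levels [6 8 7]
Step 5: flows [2->0,1->2] -> levels [7 7 7]
Step 6: flows [0=2,1=2] -> levels [7 7 7]
  -> stable (no change)

Answer: 7 7 7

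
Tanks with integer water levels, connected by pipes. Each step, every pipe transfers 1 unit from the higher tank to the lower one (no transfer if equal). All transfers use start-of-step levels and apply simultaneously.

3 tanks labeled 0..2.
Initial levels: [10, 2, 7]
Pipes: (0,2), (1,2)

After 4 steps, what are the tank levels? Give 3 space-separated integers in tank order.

Answer: 7 6 6

Derivation:
Step 1: flows [0->2,2->1] -> levels [9 3 7]
Step 2: flows [0->2,2->1] -> levels [8 4 7]
Step 3: flows [0->2,2->1] -> levels [7 5 7]
Step 4: flows [0=2,2->1] -> levels [7 6 6]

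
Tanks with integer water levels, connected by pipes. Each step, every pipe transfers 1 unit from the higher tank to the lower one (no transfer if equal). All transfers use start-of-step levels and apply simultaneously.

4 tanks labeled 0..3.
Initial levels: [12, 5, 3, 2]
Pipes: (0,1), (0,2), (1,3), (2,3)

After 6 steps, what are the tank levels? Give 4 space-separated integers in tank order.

Step 1: flows [0->1,0->2,1->3,2->3] -> levels [10 5 3 4]
Step 2: flows [0->1,0->2,1->3,3->2] -> levels [8 5 5 4]
Step 3: flows [0->1,0->2,1->3,2->3] -> levels [6 5 5 6]
Step 4: flows [0->1,0->2,3->1,3->2] -> levels [4 7 7 4]
Step 5: flows [1->0,2->0,1->3,2->3] -> levels [6 5 5 6]
  -> period-2 cycle: step 5 state = step 3 state
  -> state at step 6: (6-3) mod 2 = 1, same as step 4 -> [4 7 7 4]

Answer: 4 7 7 4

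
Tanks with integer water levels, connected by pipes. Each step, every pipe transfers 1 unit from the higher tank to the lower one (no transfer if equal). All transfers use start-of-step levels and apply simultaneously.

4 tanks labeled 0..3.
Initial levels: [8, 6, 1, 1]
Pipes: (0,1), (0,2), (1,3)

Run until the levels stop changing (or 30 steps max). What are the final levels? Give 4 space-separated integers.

Answer: 4 4 4 4

Derivation:
Step 1: flows [0->1,0->2,1->3] -> levels [6 6 2 2]
Step 2: flows [0=1,0->2,1->3] -> levels [5 5 3 3]
Step 3: flows [0=1,0->2,1->3] -> levels [4 4 4 4]
Step 4: flows [0=1,0=2,1=3] -> levels [4 4 4 4]
  -> stable (no change)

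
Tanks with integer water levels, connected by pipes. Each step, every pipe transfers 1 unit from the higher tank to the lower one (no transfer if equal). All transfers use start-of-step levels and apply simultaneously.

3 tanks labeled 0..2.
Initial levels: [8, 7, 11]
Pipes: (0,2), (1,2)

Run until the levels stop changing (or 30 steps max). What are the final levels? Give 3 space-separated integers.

Step 1: flows [2->0,2->1] -> levels [9 8 9]
Step 2: flows [0=2,2->1] -> levels [9 9 8]
Step 3: flows [0->2,1->2] -> levels [8 8 10]
Step 4: flows [2->0,2->1] -> levels [9 9 8]
  -> period-2 cycle: step 4 state = step 2 state; never stabilizes
  -> state at step 30: (30-2) mod 2 = 0, same as step 2 -> [9 9 8]

Answer: 9 9 8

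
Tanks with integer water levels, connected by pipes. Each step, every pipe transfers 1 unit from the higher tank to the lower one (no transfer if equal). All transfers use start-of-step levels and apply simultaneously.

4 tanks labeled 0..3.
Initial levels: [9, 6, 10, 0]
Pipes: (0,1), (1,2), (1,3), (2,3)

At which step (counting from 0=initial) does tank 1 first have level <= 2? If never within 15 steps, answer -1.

Answer: -1

Derivation:
Step 1: flows [0->1,2->1,1->3,2->3] -> levels [8 7 8 2]
Step 2: flows [0->1,2->1,1->3,2->3] -> levels [7 8 6 4]
Step 3: flows [1->0,1->2,1->3,2->3] -> levels [8 5 6 6]
Step 4: flows [0->1,2->1,3->1,2=3] -> levels [7 8 5 5]
Step 5: flows [1->0,1->2,1->3,2=3] -> levels [8 5 6 6]
  -> period-2 cycle (repeats step 3); tank 1 never drops to <=2
Tank 1 never reaches <=2 within 15 steps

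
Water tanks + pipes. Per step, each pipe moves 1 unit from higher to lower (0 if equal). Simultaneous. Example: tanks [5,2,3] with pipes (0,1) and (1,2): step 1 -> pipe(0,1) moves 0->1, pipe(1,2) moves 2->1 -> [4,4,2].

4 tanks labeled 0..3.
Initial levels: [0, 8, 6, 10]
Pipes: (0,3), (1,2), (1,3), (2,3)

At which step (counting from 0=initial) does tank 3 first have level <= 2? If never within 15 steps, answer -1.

Answer: -1

Derivation:
Step 1: flows [3->0,1->2,3->1,3->2] -> levels [1 8 8 7]
Step 2: flows [3->0,1=2,1->3,2->3] -> levels [2 7 7 8]
Step 3: flows [3->0,1=2,3->1,3->2] -> levels [3 8 8 5]
Step 4: flows [3->0,1=2,1->3,2->3] -> levels [4 7 7 6]
Step 5: flows [3->0,1=2,1->3,2->3] -> levels [5 6 6 7]
Step 6: flows [3->0,1=2,3->1,3->2] -> levels [6 7 7 4]
Step 7: flows [0->3,1=2,1->3,2->3] -> levels [5 6 6 7]
  -> period-2 cycle (repeats step 5); tank 3 never drops to <=2
Tank 3 never reaches <=2 within 15 steps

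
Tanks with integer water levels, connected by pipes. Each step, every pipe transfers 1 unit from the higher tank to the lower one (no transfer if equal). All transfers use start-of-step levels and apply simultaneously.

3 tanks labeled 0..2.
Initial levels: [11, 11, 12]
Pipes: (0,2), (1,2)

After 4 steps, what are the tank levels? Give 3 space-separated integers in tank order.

Step 1: flows [2->0,2->1] -> levels [12 12 10]
Step 2: flows [0->2,1->2] -> levels [11 11 12]
  -> period-2 cycle: step 2 state = step 0 state
  -> state at step 4: (4-0) mod 2 = 0, same as step 0 -> [11 11 12]

Answer: 11 11 12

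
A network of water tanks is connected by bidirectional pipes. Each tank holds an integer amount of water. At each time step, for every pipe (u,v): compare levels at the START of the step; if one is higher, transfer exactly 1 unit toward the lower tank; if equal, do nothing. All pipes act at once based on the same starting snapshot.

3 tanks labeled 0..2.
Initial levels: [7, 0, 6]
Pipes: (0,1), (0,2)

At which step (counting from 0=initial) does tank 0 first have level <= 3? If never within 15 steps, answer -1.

Step 1: flows [0->1,0->2] -> levels [5 1 7]
Step 2: flows [0->1,2->0] -> levels [5 2 6]
Step 3: flows [0->1,2->0] -> levels [5 3 5]
Step 4: flows [0->1,0=2] -> levels [4 4 5]
Step 5: flows [0=1,2->0] -> levels [5 4 4]
Step 6: flows [0->1,0->2] -> levels [3 5 5]
Tank 0 first reaches <=3 at step 6

Answer: 6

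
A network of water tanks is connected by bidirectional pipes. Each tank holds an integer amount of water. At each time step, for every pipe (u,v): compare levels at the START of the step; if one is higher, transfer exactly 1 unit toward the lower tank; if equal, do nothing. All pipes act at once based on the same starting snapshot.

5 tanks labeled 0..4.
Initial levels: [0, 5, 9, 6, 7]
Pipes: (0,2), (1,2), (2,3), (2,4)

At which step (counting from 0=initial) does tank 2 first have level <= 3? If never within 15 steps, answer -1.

Answer: -1

Derivation:
Step 1: flows [2->0,2->1,2->3,2->4] -> levels [1 6 5 7 8]
Step 2: flows [2->0,1->2,3->2,4->2] -> levels [2 5 7 6 7]
Step 3: flows [2->0,2->1,2->3,2=4] -> levels [3 6 4 7 7]
Step 4: flows [2->0,1->2,3->2,4->2] -> levels [4 5 6 6 6]
Step 5: flows [2->0,2->1,2=3,2=4] -> levels [5 6 4 6 6]
Step 6: flows [0->2,1->2,3->2,4->2] -> levels [4 5 8 5 5]
Step 7: flows [2->0,2->1,2->3,2->4] -> levels [5 6 4 6 6]
  -> period-2 cycle (repeats step 5); tank 2 never drops to <=3
Tank 2 never reaches <=3 within 15 steps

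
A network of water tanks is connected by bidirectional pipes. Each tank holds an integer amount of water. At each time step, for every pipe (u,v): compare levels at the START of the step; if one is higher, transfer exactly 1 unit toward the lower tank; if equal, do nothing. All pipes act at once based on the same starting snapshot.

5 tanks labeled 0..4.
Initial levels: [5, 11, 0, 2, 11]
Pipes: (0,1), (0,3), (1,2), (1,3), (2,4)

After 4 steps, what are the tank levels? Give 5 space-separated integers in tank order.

Step 1: flows [1->0,0->3,1->2,1->3,4->2] -> levels [5 8 2 4 10]
Step 2: flows [1->0,0->3,1->2,1->3,4->2] -> levels [5 5 4 6 9]
Step 3: flows [0=1,3->0,1->2,3->1,4->2] -> levels [6 5 6 4 8]
Step 4: flows [0->1,0->3,2->1,1->3,4->2] -> levels [4 6 6 6 7]

Answer: 4 6 6 6 7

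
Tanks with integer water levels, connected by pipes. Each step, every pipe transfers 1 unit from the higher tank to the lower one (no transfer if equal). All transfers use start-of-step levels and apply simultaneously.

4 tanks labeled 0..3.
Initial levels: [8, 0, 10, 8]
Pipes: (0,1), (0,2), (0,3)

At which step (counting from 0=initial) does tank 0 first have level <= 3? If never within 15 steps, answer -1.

Answer: -1

Derivation:
Step 1: flows [0->1,2->0,0=3] -> levels [8 1 9 8]
Step 2: flows [0->1,2->0,0=3] -> levels [8 2 8 8]
Step 3: flows [0->1,0=2,0=3] -> levels [7 3 8 8]
Step 4: flows [0->1,2->0,3->0] -> levels [8 4 7 7]
Step 5: flows [0->1,0->2,0->3] -> levels [5 5 8 8]
Step 6: flows [0=1,2->0,3->0] -> levels [7 5 7 7]
Step 7: flows [0->1,0=2,0=3] -> levels [6 6 7 7]
Step 8: flows [0=1,2->0,3->0] -> levels [8 6 6 6]
Step 9: flows [0->1,0->2,0->3] -> levels [5 7 7 7]
Step 10: flows [1->0,2->0,3->0] -> levels [8 6 6 6]
  -> period-2 cycle (repeats step 8); tank 0 never drops to <=3
Tank 0 never reaches <=3 within 15 steps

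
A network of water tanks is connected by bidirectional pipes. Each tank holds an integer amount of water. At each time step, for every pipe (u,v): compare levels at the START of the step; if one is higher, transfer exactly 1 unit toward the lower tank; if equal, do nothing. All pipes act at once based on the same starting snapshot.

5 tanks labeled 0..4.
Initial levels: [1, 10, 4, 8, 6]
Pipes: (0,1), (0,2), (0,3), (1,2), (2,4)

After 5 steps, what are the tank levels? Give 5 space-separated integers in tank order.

Answer: 4 6 7 7 5

Derivation:
Step 1: flows [1->0,2->0,3->0,1->2,4->2] -> levels [4 8 5 7 5]
Step 2: flows [1->0,2->0,3->0,1->2,2=4] -> levels [7 6 5 6 5]
Step 3: flows [0->1,0->2,0->3,1->2,2=4] -> levels [4 6 7 7 5]
Step 4: flows [1->0,2->0,3->0,2->1,2->4] -> levels [7 6 4 6 6]
Step 5: flows [0->1,0->2,0->3,1->2,4->2] -> levels [4 6 7 7 5]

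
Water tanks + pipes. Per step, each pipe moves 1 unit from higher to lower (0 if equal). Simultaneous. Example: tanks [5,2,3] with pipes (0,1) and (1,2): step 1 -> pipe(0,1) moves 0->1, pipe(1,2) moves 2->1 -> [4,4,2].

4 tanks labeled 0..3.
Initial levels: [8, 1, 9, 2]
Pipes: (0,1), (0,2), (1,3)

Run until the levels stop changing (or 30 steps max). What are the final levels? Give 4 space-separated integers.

Step 1: flows [0->1,2->0,3->1] -> levels [8 3 8 1]
Step 2: flows [0->1,0=2,1->3] -> levels [7 3 8 2]
Step 3: flows [0->1,2->0,1->3] -> levels [7 3 7 3]
Step 4: flows [0->1,0=2,1=3] -> levels [6 4 7 3]
Step 5: flows [0->1,2->0,1->3] -> levels [6 4 6 4]
Step 6: flows [0->1,0=2,1=3] -> levels [5 5 6 4]
Step 7: flows [0=1,2->0,1->3] -> levels [6 4 5 5]
Step 8: flows [0->1,0->2,3->1] -> levels [4 6 6 4]
Step 9: flows [1->0,2->0,1->3] -> levels [6 4 5 5]
  -> period-2 cycle: step 9 state = step 7 state; never stabilizes
  -> state at step 30: (30-7) mod 2 = 1, same as step 8 -> [4 6 6 4]

Answer: 4 6 6 4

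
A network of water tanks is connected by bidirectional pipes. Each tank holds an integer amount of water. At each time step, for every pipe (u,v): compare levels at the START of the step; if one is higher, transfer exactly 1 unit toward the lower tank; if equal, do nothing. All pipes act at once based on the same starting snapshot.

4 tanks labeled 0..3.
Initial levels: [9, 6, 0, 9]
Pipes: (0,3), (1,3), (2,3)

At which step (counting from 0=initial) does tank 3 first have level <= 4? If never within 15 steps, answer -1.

Answer: 6

Derivation:
Step 1: flows [0=3,3->1,3->2] -> levels [9 7 1 7]
Step 2: flows [0->3,1=3,3->2] -> levels [8 7 2 7]
Step 3: flows [0->3,1=3,3->2] -> levels [7 7 3 7]
Step 4: flows [0=3,1=3,3->2] -> levels [7 7 4 6]
Step 5: flows [0->3,1->3,3->2] -> levels [6 6 5 7]
Step 6: flows [3->0,3->1,3->2] -> levels [7 7 6 4]
Tank 3 first reaches <=4 at step 6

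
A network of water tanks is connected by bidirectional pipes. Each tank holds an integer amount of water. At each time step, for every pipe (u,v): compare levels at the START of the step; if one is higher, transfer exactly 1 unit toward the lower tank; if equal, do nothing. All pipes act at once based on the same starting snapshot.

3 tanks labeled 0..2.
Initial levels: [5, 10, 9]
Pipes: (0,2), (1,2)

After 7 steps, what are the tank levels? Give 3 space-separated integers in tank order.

Answer: 8 8 8

Derivation:
Step 1: flows [2->0,1->2] -> levels [6 9 9]
Step 2: flows [2->0,1=2] -> levels [7 9 8]
Step 3: flows [2->0,1->2] -> levels [8 8 8]
Step 4: flows [0=2,1=2] -> levels [8 8 8]
  -> stable; steps 5..7 unchanged -> [8 8 8]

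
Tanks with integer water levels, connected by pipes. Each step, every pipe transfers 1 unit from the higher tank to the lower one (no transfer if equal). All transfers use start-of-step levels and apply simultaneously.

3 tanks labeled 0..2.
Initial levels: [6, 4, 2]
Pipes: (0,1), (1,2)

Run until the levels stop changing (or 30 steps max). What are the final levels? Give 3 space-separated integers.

Answer: 4 4 4

Derivation:
Step 1: flows [0->1,1->2] -> levels [5 4 3]
Step 2: flows [0->1,1->2] -> levels [4 4 4]
Step 3: flows [0=1,1=2] -> levels [4 4 4]
  -> stable (no change)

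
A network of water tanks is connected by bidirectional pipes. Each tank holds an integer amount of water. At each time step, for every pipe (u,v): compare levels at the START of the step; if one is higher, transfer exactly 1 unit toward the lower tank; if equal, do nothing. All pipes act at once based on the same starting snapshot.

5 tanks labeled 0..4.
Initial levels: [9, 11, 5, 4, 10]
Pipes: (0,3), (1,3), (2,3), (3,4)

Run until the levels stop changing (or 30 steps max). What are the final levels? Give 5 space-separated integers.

Step 1: flows [0->3,1->3,2->3,4->3] -> levels [8 10 4 8 9]
Step 2: flows [0=3,1->3,3->2,4->3] -> levels [8 9 5 9 8]
Step 3: flows [3->0,1=3,3->2,3->4] -> levels [9 9 6 6 9]
Step 4: flows [0->3,1->3,2=3,4->3] -> levels [8 8 6 9 8]
Step 5: flows [3->0,3->1,3->2,3->4] -> levels [9 9 7 5 9]
Step 6: flows [0->3,1->3,2->3,4->3] -> levels [8 8 6 9 8]
  -> period-2 cycle: step 6 state = step 4 state; never stabilizes
  -> state at step 30: (30-4) mod 2 = 0, same as step 4 -> [8 8 6 9 8]

Answer: 8 8 6 9 8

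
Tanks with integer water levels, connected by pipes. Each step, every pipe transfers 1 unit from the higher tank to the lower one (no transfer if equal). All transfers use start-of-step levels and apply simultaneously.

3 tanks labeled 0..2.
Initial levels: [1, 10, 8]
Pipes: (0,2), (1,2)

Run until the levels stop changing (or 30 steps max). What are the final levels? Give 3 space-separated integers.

Step 1: flows [2->0,1->2] -> levels [2 9 8]
Step 2: flows [2->0,1->2] -> levels [3 8 8]
Step 3: flows [2->0,1=2] -> levels [4 8 7]
Step 4: flows [2->0,1->2] -> levels [5 7 7]
Step 5: flows [2->0,1=2] -> levels [6 7 6]
Step 6: flows [0=2,1->2] -> levels [6 6 7]
Step 7: flows [2->0,2->1] -> levels [7 7 5]
Step 8: flows [0->2,1->2] -> levels [6 6 7]
  -> period-2 cycle: step 8 state = step 6 state; never stabilizes
  -> state at step 30: (30-6) mod 2 = 0, same as step 6 -> [6 6 7]

Answer: 6 6 7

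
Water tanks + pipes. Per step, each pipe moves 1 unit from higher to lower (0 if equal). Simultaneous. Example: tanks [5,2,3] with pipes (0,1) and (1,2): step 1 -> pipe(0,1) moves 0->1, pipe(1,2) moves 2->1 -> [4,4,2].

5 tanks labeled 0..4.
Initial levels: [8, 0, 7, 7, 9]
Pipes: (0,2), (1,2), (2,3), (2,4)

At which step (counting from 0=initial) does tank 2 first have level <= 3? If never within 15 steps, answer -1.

Answer: -1

Derivation:
Step 1: flows [0->2,2->1,2=3,4->2] -> levels [7 1 8 7 8]
Step 2: flows [2->0,2->1,2->3,2=4] -> levels [8 2 5 8 8]
Step 3: flows [0->2,2->1,3->2,4->2] -> levels [7 3 7 7 7]
Step 4: flows [0=2,2->1,2=3,2=4] -> levels [7 4 6 7 7]
Step 5: flows [0->2,2->1,3->2,4->2] -> levels [6 5 8 6 6]
Step 6: flows [2->0,2->1,2->3,2->4] -> levels [7 6 4 7 7]
Step 7: flows [0->2,1->2,3->2,4->2] -> levels [6 5 8 6 6]
  -> period-2 cycle (repeats step 5); tank 2 never drops to <=3
Tank 2 never reaches <=3 within 15 steps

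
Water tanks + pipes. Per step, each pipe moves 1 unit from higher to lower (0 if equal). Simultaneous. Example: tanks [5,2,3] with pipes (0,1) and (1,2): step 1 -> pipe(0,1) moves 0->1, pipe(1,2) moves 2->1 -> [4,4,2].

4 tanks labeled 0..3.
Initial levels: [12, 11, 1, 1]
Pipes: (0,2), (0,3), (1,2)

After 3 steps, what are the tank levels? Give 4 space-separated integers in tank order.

Answer: 6 8 7 4

Derivation:
Step 1: flows [0->2,0->3,1->2] -> levels [10 10 3 2]
Step 2: flows [0->2,0->3,1->2] -> levels [8 9 5 3]
Step 3: flows [0->2,0->3,1->2] -> levels [6 8 7 4]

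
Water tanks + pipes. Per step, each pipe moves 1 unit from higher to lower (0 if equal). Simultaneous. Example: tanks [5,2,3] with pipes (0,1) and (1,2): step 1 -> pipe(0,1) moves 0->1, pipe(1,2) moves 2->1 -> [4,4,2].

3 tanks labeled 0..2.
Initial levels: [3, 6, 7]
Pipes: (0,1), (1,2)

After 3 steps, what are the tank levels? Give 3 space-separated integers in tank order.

Answer: 5 6 5

Derivation:
Step 1: flows [1->0,2->1] -> levels [4 6 6]
Step 2: flows [1->0,1=2] -> levels [5 5 6]
Step 3: flows [0=1,2->1] -> levels [5 6 5]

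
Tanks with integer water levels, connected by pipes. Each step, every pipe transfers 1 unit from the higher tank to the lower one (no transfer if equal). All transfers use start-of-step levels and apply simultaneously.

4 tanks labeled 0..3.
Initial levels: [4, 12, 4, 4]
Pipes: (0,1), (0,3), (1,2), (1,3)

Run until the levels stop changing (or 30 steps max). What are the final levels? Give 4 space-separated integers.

Step 1: flows [1->0,0=3,1->2,1->3] -> levels [5 9 5 5]
Step 2: flows [1->0,0=3,1->2,1->3] -> levels [6 6 6 6]
Step 3: flows [0=1,0=3,1=2,1=3] -> levels [6 6 6 6]
  -> stable (no change)

Answer: 6 6 6 6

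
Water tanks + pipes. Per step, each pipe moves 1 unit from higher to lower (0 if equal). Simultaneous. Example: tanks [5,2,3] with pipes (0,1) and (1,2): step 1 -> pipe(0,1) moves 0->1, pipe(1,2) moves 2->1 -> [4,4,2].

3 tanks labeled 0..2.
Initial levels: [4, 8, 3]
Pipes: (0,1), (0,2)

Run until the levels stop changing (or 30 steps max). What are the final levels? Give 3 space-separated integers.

Step 1: flows [1->0,0->2] -> levels [4 7 4]
Step 2: flows [1->0,0=2] -> levels [5 6 4]
Step 3: flows [1->0,0->2] -> levels [5 5 5]
Step 4: flows [0=1,0=2] -> levels [5 5 5]
  -> stable (no change)

Answer: 5 5 5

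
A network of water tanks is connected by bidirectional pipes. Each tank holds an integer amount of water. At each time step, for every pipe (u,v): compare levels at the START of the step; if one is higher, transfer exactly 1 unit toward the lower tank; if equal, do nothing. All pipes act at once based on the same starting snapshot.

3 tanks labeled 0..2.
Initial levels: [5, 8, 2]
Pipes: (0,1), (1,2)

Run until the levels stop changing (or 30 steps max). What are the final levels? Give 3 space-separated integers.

Step 1: flows [1->0,1->2] -> levels [6 6 3]
Step 2: flows [0=1,1->2] -> levels [6 5 4]
Step 3: flows [0->1,1->2] -> levels [5 5 5]
Step 4: flows [0=1,1=2] -> levels [5 5 5]
  -> stable (no change)

Answer: 5 5 5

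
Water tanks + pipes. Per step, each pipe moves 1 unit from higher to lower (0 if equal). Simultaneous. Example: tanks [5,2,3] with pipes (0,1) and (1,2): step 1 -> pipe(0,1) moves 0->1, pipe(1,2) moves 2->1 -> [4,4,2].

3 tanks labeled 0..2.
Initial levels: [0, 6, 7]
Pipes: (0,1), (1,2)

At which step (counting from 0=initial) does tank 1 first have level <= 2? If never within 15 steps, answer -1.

Answer: -1

Derivation:
Step 1: flows [1->0,2->1] -> levels [1 6 6]
Step 2: flows [1->0,1=2] -> levels [2 5 6]
Step 3: flows [1->0,2->1] -> levels [3 5 5]
Step 4: flows [1->0,1=2] -> levels [4 4 5]
Step 5: flows [0=1,2->1] -> levels [4 5 4]
Step 6: flows [1->0,1->2] -> levels [5 3 5]
Step 7: flows [0->1,2->1] -> levels [4 5 4]
  -> period-2 cycle (repeats step 5); tank 1 never drops to <=2
Tank 1 never reaches <=2 within 15 steps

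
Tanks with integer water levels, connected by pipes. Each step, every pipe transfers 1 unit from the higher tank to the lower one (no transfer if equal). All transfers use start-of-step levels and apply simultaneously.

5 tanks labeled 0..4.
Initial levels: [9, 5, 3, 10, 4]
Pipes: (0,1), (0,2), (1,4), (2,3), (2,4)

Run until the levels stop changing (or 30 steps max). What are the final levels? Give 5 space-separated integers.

Step 1: flows [0->1,0->2,1->4,3->2,4->2] -> levels [7 5 6 9 4]
Step 2: flows [0->1,0->2,1->4,3->2,2->4] -> levels [5 5 7 8 6]
Step 3: flows [0=1,2->0,4->1,3->2,2->4] -> levels [6 6 6 7 6]
Step 4: flows [0=1,0=2,1=4,3->2,2=4] -> levels [6 6 7 6 6]
Step 5: flows [0=1,2->0,1=4,2->3,2->4] -> levels [7 6 4 7 7]
Step 6: flows [0->1,0->2,4->1,3->2,4->2] -> levels [5 8 7 6 5]
Step 7: flows [1->0,2->0,1->4,2->3,2->4] -> levels [7 6 4 7 7]
  -> period-2 cycle: step 7 state = step 5 state; never stabilizes
  -> state at step 30: (30-5) mod 2 = 1, same as step 6 -> [5 8 7 6 5]

Answer: 5 8 7 6 5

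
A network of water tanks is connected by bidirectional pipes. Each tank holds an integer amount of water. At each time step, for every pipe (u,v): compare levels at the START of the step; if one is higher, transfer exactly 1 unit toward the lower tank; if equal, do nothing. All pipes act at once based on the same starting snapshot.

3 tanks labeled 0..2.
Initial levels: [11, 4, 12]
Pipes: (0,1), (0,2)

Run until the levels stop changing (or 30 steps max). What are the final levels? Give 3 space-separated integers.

Step 1: flows [0->1,2->0] -> levels [11 5 11]
Step 2: flows [0->1,0=2] -> levels [10 6 11]
Step 3: flows [0->1,2->0] -> levels [10 7 10]
Step 4: flows [0->1,0=2] -> levels [9 8 10]
Step 5: flows [0->1,2->0] -> levels [9 9 9]
Step 6: flows [0=1,0=2] -> levels [9 9 9]
  -> stable (no change)

Answer: 9 9 9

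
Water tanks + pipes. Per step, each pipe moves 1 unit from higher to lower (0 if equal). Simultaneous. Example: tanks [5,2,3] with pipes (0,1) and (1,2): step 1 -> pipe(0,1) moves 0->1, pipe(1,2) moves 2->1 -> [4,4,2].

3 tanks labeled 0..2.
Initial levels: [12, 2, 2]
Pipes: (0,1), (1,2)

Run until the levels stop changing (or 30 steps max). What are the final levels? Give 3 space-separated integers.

Answer: 6 4 6

Derivation:
Step 1: flows [0->1,1=2] -> levels [11 3 2]
Step 2: flows [0->1,1->2] -> levels [10 3 3]
Step 3: flows [0->1,1=2] -> levels [9 4 3]
Step 4: flows [0->1,1->2] -> levels [8 4 4]
Step 5: flows [0->1,1=2] -> levels [7 5 4]
Step 6: flows [0->1,1->2] -> levels [6 5 5]
Step 7: flows [0->1,1=2] -> levels [5 6 5]
Step 8: flows [1->0,1->2] -> levels [6 4 6]
Step 9: flows [0->1,2->1] -> levels [5 6 5]
  -> period-2 cycle: step 9 state = step 7 state; never stabilizes
  -> state at step 30: (30-7) mod 2 = 1, same as step 8 -> [6 4 6]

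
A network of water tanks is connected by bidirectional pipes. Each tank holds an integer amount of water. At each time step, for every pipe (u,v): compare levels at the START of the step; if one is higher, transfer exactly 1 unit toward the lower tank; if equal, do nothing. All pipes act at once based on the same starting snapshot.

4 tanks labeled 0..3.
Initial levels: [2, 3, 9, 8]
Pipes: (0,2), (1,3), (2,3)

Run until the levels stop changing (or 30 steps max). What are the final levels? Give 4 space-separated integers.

Step 1: flows [2->0,3->1,2->3] -> levels [3 4 7 8]
Step 2: flows [2->0,3->1,3->2] -> levels [4 5 7 6]
Step 3: flows [2->0,3->1,2->3] -> levels [5 6 5 6]
Step 4: flows [0=2,1=3,3->2] -> levels [5 6 6 5]
Step 5: flows [2->0,1->3,2->3] -> levels [6 5 4 7]
Step 6: flows [0->2,3->1,3->2] -> levels [5 6 6 5]
  -> period-2 cycle: step 6 state = step 4 state; never stabilizes
  -> state at step 30: (30-4) mod 2 = 0, same as step 4 -> [5 6 6 5]

Answer: 5 6 6 5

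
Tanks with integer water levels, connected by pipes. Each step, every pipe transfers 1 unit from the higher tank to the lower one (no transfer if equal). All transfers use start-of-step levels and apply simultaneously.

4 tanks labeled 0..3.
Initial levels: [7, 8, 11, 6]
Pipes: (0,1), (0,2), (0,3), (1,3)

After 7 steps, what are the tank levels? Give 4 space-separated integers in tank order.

Step 1: flows [1->0,2->0,0->3,1->3] -> levels [8 6 10 8]
Step 2: flows [0->1,2->0,0=3,3->1] -> levels [8 8 9 7]
Step 3: flows [0=1,2->0,0->3,1->3] -> levels [8 7 8 9]
Step 4: flows [0->1,0=2,3->0,3->1] -> levels [8 9 8 7]
Step 5: flows [1->0,0=2,0->3,1->3] -> levels [8 7 8 9]
  -> period-2 cycle: step 5 state = step 3 state
  -> state at step 7: (7-3) mod 2 = 0, same as step 3 -> [8 7 8 9]

Answer: 8 7 8 9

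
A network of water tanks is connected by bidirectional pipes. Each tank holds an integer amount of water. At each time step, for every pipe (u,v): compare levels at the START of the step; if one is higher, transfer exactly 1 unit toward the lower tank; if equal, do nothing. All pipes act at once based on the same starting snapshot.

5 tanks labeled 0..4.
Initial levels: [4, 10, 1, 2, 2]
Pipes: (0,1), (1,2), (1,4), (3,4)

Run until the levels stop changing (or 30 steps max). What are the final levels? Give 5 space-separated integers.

Step 1: flows [1->0,1->2,1->4,3=4] -> levels [5 7 2 2 3]
Step 2: flows [1->0,1->2,1->4,4->3] -> levels [6 4 3 3 3]
Step 3: flows [0->1,1->2,1->4,3=4] -> levels [5 3 4 3 4]
Step 4: flows [0->1,2->1,4->1,4->3] -> levels [4 6 3 4 2]
Step 5: flows [1->0,1->2,1->4,3->4] -> levels [5 3 4 3 4]
  -> period-2 cycle: step 5 state = step 3 state; never stabilizes
  -> state at step 30: (30-3) mod 2 = 1, same as step 4 -> [4 6 3 4 2]

Answer: 4 6 3 4 2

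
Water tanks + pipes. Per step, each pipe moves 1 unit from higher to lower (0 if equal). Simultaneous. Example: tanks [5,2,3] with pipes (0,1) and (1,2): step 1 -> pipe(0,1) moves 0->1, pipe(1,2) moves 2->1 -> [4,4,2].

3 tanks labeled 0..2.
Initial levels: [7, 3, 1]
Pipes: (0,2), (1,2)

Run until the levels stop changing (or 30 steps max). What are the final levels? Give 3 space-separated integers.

Step 1: flows [0->2,1->2] -> levels [6 2 3]
Step 2: flows [0->2,2->1] -> levels [5 3 3]
Step 3: flows [0->2,1=2] -> levels [4 3 4]
Step 4: flows [0=2,2->1] -> levels [4 4 3]
Step 5: flows [0->2,1->2] -> levels [3 3 5]
Step 6: flows [2->0,2->1] -> levels [4 4 3]
  -> period-2 cycle: step 6 state = step 4 state; never stabilizes
  -> state at step 30: (30-4) mod 2 = 0, same as step 4 -> [4 4 3]

Answer: 4 4 3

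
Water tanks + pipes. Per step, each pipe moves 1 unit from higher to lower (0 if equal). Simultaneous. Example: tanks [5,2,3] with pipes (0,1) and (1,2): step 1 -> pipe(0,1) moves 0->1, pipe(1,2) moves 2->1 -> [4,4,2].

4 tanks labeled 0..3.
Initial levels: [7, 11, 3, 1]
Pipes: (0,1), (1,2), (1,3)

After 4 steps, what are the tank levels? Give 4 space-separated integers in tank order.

Answer: 6 6 5 5

Derivation:
Step 1: flows [1->0,1->2,1->3] -> levels [8 8 4 2]
Step 2: flows [0=1,1->2,1->3] -> levels [8 6 5 3]
Step 3: flows [0->1,1->2,1->3] -> levels [7 5 6 4]
Step 4: flows [0->1,2->1,1->3] -> levels [6 6 5 5]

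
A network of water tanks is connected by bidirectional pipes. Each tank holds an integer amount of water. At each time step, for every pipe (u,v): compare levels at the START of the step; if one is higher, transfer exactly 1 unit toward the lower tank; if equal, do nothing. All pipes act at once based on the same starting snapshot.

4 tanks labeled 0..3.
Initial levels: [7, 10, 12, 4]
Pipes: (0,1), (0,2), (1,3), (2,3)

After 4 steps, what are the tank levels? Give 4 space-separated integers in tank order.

Step 1: flows [1->0,2->0,1->3,2->3] -> levels [9 8 10 6]
Step 2: flows [0->1,2->0,1->3,2->3] -> levels [9 8 8 8]
Step 3: flows [0->1,0->2,1=3,2=3] -> levels [7 9 9 8]
Step 4: flows [1->0,2->0,1->3,2->3] -> levels [9 7 7 10]

Answer: 9 7 7 10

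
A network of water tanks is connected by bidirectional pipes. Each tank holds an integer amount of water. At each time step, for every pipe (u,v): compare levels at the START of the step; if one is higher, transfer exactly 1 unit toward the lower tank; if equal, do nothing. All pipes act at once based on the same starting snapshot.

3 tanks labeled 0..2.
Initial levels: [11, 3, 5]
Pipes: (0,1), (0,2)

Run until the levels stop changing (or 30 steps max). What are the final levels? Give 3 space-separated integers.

Step 1: flows [0->1,0->2] -> levels [9 4 6]
Step 2: flows [0->1,0->2] -> levels [7 5 7]
Step 3: flows [0->1,0=2] -> levels [6 6 7]
Step 4: flows [0=1,2->0] -> levels [7 6 6]
Step 5: flows [0->1,0->2] -> levels [5 7 7]
Step 6: flows [1->0,2->0] -> levels [7 6 6]
  -> period-2 cycle: step 6 state = step 4 state; never stabilizes
  -> state at step 30: (30-4) mod 2 = 0, same as step 4 -> [7 6 6]

Answer: 7 6 6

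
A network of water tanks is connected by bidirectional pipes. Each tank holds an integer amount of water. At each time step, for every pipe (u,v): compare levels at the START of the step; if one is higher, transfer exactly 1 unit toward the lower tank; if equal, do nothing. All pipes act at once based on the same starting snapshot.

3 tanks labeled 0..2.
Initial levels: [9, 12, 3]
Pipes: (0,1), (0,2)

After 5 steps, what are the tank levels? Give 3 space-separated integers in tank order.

Answer: 8 8 8

Derivation:
Step 1: flows [1->0,0->2] -> levels [9 11 4]
Step 2: flows [1->0,0->2] -> levels [9 10 5]
Step 3: flows [1->0,0->2] -> levels [9 9 6]
Step 4: flows [0=1,0->2] -> levels [8 9 7]
Step 5: flows [1->0,0->2] -> levels [8 8 8]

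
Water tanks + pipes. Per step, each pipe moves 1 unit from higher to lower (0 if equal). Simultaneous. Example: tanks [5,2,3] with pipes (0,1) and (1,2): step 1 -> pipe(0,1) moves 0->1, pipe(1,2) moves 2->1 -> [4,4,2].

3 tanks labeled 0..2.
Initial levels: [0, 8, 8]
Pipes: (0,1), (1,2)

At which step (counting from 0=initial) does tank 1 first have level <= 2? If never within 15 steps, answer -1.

Answer: -1

Derivation:
Step 1: flows [1->0,1=2] -> levels [1 7 8]
Step 2: flows [1->0,2->1] -> levels [2 7 7]
Step 3: flows [1->0,1=2] -> levels [3 6 7]
Step 4: flows [1->0,2->1] -> levels [4 6 6]
Step 5: flows [1->0,1=2] -> levels [5 5 6]
Step 6: flows [0=1,2->1] -> levels [5 6 5]
Step 7: flows [1->0,1->2] -> levels [6 4 6]
Step 8: flows [0->1,2->1] -> levels [5 6 5]
  -> period-2 cycle (repeats step 6); tank 1 never drops to <=2
Tank 1 never reaches <=2 within 15 steps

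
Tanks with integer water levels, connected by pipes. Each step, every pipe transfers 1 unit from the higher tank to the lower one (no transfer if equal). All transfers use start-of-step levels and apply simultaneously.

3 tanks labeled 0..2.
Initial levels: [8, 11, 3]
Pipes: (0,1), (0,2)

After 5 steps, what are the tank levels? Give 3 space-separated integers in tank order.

Answer: 8 7 7

Derivation:
Step 1: flows [1->0,0->2] -> levels [8 10 4]
Step 2: flows [1->0,0->2] -> levels [8 9 5]
Step 3: flows [1->0,0->2] -> levels [8 8 6]
Step 4: flows [0=1,0->2] -> levels [7 8 7]
Step 5: flows [1->0,0=2] -> levels [8 7 7]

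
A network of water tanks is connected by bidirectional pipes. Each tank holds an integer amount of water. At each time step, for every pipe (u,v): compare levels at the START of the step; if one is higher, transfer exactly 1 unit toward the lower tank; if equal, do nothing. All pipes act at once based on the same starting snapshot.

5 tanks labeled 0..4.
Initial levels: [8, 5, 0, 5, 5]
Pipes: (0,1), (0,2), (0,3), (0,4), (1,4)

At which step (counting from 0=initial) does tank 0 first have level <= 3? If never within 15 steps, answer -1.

Answer: 3

Derivation:
Step 1: flows [0->1,0->2,0->3,0->4,1=4] -> levels [4 6 1 6 6]
Step 2: flows [1->0,0->2,3->0,4->0,1=4] -> levels [6 5 2 5 5]
Step 3: flows [0->1,0->2,0->3,0->4,1=4] -> levels [2 6 3 6 6]
Tank 0 first reaches <=3 at step 3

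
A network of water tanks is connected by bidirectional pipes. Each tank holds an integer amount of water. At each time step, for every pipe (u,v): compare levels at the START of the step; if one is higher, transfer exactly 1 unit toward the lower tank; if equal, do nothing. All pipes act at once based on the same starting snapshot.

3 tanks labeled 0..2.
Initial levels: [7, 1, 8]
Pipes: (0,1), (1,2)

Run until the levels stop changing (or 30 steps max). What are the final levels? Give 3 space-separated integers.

Answer: 6 4 6

Derivation:
Step 1: flows [0->1,2->1] -> levels [6 3 7]
Step 2: flows [0->1,2->1] -> levels [5 5 6]
Step 3: flows [0=1,2->1] -> levels [5 6 5]
Step 4: flows [1->0,1->2] -> levels [6 4 6]
Step 5: flows [0->1,2->1] -> levels [5 6 5]
  -> period-2 cycle: step 5 state = step 3 state; never stabilizes
  -> state at step 30: (30-3) mod 2 = 1, same as step 4 -> [6 4 6]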